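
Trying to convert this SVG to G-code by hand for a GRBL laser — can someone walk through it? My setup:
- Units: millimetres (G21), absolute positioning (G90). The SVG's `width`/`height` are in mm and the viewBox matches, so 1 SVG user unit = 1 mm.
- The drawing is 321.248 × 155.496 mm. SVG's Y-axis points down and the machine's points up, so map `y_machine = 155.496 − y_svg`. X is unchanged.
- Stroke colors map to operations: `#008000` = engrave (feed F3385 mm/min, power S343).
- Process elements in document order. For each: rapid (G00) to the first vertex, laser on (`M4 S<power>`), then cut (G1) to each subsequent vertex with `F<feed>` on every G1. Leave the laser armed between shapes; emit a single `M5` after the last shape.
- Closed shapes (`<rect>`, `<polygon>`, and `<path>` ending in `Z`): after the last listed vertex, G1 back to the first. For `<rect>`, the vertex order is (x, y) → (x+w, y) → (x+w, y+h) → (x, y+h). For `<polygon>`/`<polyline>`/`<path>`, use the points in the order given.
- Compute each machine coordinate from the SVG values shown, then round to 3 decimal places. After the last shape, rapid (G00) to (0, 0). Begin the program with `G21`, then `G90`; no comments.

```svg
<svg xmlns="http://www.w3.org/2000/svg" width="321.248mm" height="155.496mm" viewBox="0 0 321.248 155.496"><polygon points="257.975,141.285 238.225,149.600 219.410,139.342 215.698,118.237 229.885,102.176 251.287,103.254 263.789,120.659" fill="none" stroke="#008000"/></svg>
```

Since the viewBox matches the mm dimensions, user units are millimetres directly. The only transform is the Y-flip y_m = 155.496 − y_svg.

Shape 1 is a regular polygon drawn with `<polygon>`. Its stroke #008000 means engrave at S343, F3385. After flipping Y the toolpath is (257.975,14.211) → (238.225,5.896) → (219.410,16.154) → (215.698,37.259) → (229.885,53.320) → (251.287,52.242) → (263.789,34.837) → (257.975,14.211), returning to the start.

G21
G90
G00 X257.975 Y14.211
M4 S343
G1 X238.225 Y5.896 F3385
G1 X219.410 Y16.154 F3385
G1 X215.698 Y37.259 F3385
G1 X229.885 Y53.320 F3385
G1 X251.287 Y52.242 F3385
G1 X263.789 Y34.837 F3385
G1 X257.975 Y14.211 F3385
M5
G00 X0.000 Y0.000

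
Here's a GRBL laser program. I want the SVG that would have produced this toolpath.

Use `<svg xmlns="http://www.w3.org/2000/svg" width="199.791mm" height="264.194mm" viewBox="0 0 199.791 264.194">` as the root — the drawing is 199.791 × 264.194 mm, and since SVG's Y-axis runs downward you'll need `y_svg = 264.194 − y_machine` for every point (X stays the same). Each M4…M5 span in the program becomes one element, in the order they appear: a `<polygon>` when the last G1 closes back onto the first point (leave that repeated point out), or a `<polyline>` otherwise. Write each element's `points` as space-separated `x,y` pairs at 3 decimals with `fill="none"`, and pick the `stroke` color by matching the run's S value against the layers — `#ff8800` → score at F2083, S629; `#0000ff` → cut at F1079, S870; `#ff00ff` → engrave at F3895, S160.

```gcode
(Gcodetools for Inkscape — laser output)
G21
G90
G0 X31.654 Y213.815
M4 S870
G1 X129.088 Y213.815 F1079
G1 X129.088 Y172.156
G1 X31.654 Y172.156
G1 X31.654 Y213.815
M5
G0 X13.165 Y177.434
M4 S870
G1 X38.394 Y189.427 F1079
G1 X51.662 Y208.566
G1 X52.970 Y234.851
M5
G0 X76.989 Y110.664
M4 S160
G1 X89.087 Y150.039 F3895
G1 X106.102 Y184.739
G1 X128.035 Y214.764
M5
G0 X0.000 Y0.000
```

<svg xmlns="http://www.w3.org/2000/svg" width="199.791mm" height="264.194mm" viewBox="0 0 199.791 264.194">
  <polygon points="31.654,50.379 129.088,50.379 129.088,92.038 31.654,92.038" fill="none" stroke="#0000ff"/>
  <polyline points="13.165,86.760 38.394,74.767 51.662,55.628 52.970,29.343" fill="none" stroke="#0000ff"/>
  <polyline points="76.989,153.530 89.087,114.155 106.102,79.455 128.035,49.430" fill="none" stroke="#ff00ff"/>
</svg>

y_svg = 264.194 − y_m.

[1] S870→`#0000ff` (cut); closed run; points: 31.654,50.379 129.088,50.379 129.088,92.038 31.654,92.038

[2] S870→`#0000ff` (cut); open run; points: 13.165,86.760 38.394,74.767 51.662,55.628 52.970,29.343

[3] S160→`#ff00ff` (engrave); open run; points: 76.989,153.530 89.087,114.155 106.102,79.455 128.035,49.430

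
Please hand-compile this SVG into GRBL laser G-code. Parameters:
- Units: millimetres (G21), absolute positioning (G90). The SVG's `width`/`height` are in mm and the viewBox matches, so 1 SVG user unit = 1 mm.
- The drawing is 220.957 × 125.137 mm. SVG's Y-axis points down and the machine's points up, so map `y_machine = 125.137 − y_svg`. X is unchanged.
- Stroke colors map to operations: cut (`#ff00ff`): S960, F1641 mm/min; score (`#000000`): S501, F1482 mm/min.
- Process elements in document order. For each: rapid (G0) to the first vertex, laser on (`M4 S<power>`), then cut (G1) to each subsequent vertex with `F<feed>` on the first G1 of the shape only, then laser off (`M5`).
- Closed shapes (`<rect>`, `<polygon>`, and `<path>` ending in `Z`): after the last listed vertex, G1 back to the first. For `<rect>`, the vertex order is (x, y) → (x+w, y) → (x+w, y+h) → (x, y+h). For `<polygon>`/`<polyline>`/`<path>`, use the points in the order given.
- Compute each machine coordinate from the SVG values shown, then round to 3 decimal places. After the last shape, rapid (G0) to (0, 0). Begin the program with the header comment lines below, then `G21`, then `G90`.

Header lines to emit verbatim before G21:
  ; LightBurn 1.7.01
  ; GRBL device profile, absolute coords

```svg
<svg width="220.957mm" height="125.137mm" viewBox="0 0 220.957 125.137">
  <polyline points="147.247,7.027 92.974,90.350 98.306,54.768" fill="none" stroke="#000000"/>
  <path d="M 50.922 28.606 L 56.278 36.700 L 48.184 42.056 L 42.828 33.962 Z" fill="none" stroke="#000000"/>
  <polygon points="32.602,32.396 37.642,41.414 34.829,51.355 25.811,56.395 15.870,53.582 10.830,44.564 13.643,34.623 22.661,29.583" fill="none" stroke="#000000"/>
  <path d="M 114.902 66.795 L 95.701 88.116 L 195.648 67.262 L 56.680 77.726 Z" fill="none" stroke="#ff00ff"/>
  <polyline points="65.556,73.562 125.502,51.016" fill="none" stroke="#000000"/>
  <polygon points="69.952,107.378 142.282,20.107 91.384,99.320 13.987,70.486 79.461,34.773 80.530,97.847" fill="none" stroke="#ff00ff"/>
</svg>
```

1 u = 1 mm; y_m = 125.137 − y.

[1] `<polyline>` open polyline, #000000→score S501 F1482: (147.247,118.110) → (92.974,34.787) → (98.306,70.369)

[2] `<path>` regular polygon, #000000→score S501 F1482: (50.922,96.531) → (56.278,88.437) → (48.184,83.081) → (42.828,91.175) → (50.922,96.531) (closed)

[3] `<polygon>` regular polygon, #000000→score S501 F1482: (32.602,92.741) → (37.642,83.723) → (34.829,73.782) → (25.811,68.742) → (15.870,71.555) → (10.830,80.573) → (13.643,90.514) → (22.661,95.554) → (32.602,92.741) (closed)

[4] `<path>` closed polygon, #ff00ff→cut S960 F1641: (114.902,58.342) → (95.701,37.021) → (195.648,57.875) → (56.680,47.411) → (114.902,58.342) (closed)

[5] `<polyline>` line segment, #000000→score S501 F1482: (65.556,51.575) → (125.502,74.121)

[6] `<polygon>` closed polygon, #ff00ff→cut S960 F1641: (69.952,17.759) → (142.282,105.030) → (91.384,25.817) → (13.987,54.651) → (79.461,90.364) → (80.530,27.290) → (69.952,17.759) (closed)

; LightBurn 1.7.01
; GRBL device profile, absolute coords
G21
G90
G0 X147.247 Y118.110
M4 S501
G1 X92.974 Y34.787 F1482
G1 X98.306 Y70.369
M5
G0 X50.922 Y96.531
M4 S501
G1 X56.278 Y88.437 F1482
G1 X48.184 Y83.081
G1 X42.828 Y91.175
G1 X50.922 Y96.531
M5
G0 X32.602 Y92.741
M4 S501
G1 X37.642 Y83.723 F1482
G1 X34.829 Y73.782
G1 X25.811 Y68.742
G1 X15.870 Y71.555
G1 X10.830 Y80.573
G1 X13.643 Y90.514
G1 X22.661 Y95.554
G1 X32.602 Y92.741
M5
G0 X114.902 Y58.342
M4 S960
G1 X95.701 Y37.021 F1641
G1 X195.648 Y57.875
G1 X56.680 Y47.411
G1 X114.902 Y58.342
M5
G0 X65.556 Y51.575
M4 S501
G1 X125.502 Y74.121 F1482
M5
G0 X69.952 Y17.759
M4 S960
G1 X142.282 Y105.030 F1641
G1 X91.384 Y25.817
G1 X13.987 Y54.651
G1 X79.461 Y90.364
G1 X80.530 Y27.290
G1 X69.952 Y17.759
M5
G0 X0.000 Y0.000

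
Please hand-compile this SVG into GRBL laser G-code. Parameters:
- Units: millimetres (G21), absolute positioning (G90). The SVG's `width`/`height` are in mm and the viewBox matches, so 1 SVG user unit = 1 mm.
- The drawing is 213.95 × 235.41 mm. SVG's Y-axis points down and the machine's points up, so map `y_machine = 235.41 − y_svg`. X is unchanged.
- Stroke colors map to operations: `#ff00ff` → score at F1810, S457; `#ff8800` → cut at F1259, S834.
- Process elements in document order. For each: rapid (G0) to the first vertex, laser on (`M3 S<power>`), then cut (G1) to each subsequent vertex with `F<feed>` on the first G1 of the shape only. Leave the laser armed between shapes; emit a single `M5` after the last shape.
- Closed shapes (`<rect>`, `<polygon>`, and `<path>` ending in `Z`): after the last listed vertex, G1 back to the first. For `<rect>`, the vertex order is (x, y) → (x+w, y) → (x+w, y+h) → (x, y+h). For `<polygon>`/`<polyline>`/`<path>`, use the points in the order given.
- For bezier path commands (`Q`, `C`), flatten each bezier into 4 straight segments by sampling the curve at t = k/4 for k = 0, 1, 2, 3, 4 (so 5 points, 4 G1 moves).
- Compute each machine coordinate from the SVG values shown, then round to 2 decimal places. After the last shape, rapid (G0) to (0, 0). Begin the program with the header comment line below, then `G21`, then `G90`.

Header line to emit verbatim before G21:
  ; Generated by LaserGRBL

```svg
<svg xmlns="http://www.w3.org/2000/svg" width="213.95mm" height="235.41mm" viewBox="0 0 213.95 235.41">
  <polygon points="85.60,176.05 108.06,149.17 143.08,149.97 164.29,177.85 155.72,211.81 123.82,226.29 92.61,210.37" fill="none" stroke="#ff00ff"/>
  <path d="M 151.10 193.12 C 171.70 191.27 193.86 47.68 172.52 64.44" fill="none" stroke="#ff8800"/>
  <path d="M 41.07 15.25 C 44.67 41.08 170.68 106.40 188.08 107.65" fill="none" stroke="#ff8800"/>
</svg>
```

; Generated by LaserGRBL
G21
G90
G0 X85.60 Y59.36
M3 S457
G1 X108.06 Y86.24 F1810
G1 X143.08 Y85.44
G1 X164.29 Y57.56
G1 X155.72 Y23.60
G1 X123.82 Y9.12
G1 X92.61 Y25.04
G1 X85.60 Y59.36
G0 X151.10 Y42.29
M3 S834
G1 X166.14 Y65.53 F1259
G1 X177.54 Y113.61
G1 X181.07 Y158.19
G1 X172.52 Y170.97
G0 X41.07 Y220.16
M3 S834
G1 X63.11 Y195.00 F1259
G1 X109.40 Y164.74
G1 X158.28 Y139.09
G1 X188.08 Y127.76
M5
G0 X0.00 Y0.00

1 u = 1 mm; y_m = 235.41 − y.

[1] `<polygon>` regular polygon, #ff00ff→score S457 F1810: (85.60,59.36) → (108.06,86.24) → (143.08,85.44) → (164.29,57.56) → (155.72,23.60) → (123.82,9.12) → (92.61,25.04) → (85.60,59.36) (closed)

[2] `<path>` cubic bezier, #ff8800→cut S834 F1259: (151.10,42.29) → (166.14,65.53) → (177.54,113.61) → (181.07,158.19) → (172.52,170.97)

[3] `<path>` cubic bezier, #ff8800→cut S834 F1259: (41.07,220.16) → (63.11,195.00) → (109.40,164.74) → (158.28,139.09) → (188.08,127.76)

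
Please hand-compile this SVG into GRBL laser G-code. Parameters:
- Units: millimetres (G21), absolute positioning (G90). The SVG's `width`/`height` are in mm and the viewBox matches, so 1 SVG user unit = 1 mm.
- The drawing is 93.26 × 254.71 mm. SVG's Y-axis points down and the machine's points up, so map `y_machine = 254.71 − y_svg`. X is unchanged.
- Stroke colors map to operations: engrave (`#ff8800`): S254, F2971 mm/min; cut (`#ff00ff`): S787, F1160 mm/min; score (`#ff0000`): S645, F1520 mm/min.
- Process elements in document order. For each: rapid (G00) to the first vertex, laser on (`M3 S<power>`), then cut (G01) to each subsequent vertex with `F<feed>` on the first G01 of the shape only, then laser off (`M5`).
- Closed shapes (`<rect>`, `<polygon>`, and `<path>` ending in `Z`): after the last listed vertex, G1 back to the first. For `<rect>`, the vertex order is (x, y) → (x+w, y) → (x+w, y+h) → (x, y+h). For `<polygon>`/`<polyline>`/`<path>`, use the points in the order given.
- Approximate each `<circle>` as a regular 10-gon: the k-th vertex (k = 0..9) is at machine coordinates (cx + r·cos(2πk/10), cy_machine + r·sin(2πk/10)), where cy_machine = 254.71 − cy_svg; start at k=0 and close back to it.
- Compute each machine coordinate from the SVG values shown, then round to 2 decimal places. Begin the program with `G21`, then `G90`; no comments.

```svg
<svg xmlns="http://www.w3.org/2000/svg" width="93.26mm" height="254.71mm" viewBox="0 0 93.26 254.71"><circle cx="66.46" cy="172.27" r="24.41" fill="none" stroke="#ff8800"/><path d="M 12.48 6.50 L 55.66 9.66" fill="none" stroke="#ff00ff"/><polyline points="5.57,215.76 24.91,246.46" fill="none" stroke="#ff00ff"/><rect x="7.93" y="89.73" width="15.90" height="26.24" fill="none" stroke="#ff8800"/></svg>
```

Since the viewBox matches the mm dimensions, user units are millimetres directly. The only transform is the Y-flip y_m = 254.71 − y_svg.

Shape 1 is a circle drawn with `<circle>`. Its stroke #ff8800 means engrave at S254, F2971. After flipping Y the toolpath is (90.87,82.44) → (86.21,96.79) → (74.00,105.66) → (58.92,105.66) → (46.71,96.79) → (42.05,82.44) → (46.71,68.09) → (58.92,59.22) → (74.00,59.22) → (86.21,68.09) → (90.87,82.44), returning to the start.

Shape 2 is a line segment drawn with `<path>`. Its stroke #ff00ff means cut at S787, F1160. After flipping Y the toolpath is (12.48,248.21) → (55.66,245.05).

Shape 3 is a line segment drawn with `<polyline>`. Its stroke #ff00ff means cut at S787, F1160. After flipping Y the toolpath is (5.57,38.95) → (24.91,8.25).

Shape 4 is a rectangle drawn with `<rect>`. Its stroke #ff8800 means engrave at S254, F2971. After flipping Y the toolpath is (7.93,164.98) → (23.83,164.98) → (23.83,138.74) → (7.93,138.74) → (7.93,164.98), returning to the start.

G21
G90
G00 X90.87 Y82.44
M3 S254
G01 X86.21 Y96.79 F2971
G01 X74.00 Y105.66
G01 X58.92 Y105.66
G01 X46.71 Y96.79
G01 X42.05 Y82.44
G01 X46.71 Y68.09
G01 X58.92 Y59.22
G01 X74.00 Y59.22
G01 X86.21 Y68.09
G01 X90.87 Y82.44
M5
G00 X12.48 Y248.21
M3 S787
G01 X55.66 Y245.05 F1160
M5
G00 X5.57 Y38.95
M3 S787
G01 X24.91 Y8.25 F1160
M5
G00 X7.93 Y164.98
M3 S254
G01 X23.83 Y164.98 F2971
G01 X23.83 Y138.74
G01 X7.93 Y138.74
G01 X7.93 Y164.98
M5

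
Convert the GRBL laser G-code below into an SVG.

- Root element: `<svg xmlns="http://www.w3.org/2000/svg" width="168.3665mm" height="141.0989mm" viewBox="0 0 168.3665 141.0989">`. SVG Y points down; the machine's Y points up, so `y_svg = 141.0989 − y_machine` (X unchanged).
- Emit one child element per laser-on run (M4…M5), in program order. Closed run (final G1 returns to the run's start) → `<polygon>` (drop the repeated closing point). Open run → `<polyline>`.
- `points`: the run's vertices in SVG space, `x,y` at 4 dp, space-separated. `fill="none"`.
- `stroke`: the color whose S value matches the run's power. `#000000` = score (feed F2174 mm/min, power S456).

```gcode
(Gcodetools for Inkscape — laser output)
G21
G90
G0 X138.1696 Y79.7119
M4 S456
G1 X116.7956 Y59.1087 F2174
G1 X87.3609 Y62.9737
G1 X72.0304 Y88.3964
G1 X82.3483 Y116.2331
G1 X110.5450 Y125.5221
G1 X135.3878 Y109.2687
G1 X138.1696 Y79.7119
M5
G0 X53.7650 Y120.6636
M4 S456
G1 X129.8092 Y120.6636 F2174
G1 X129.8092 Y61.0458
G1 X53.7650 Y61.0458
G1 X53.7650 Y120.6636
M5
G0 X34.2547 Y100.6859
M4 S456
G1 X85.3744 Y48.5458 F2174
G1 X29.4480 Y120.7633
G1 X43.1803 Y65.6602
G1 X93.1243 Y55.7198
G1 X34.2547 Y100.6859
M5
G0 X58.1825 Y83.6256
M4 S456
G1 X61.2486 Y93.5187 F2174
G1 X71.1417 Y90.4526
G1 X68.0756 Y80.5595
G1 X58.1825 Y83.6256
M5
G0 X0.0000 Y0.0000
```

<svg xmlns="http://www.w3.org/2000/svg" width="168.3665mm" height="141.0989mm" viewBox="0 0 168.3665 141.0989">
  <polygon points="138.1696,61.3870 116.7956,81.9902 87.3609,78.1252 72.0304,52.7025 82.3483,24.8658 110.5450,15.5768 135.3878,31.8302" fill="none" stroke="#000000"/>
  <polygon points="53.7650,20.4353 129.8092,20.4353 129.8092,80.0531 53.7650,80.0531" fill="none" stroke="#000000"/>
  <polygon points="34.2547,40.4130 85.3744,92.5531 29.4480,20.3356 43.1803,75.4387 93.1243,85.3791" fill="none" stroke="#000000"/>
  <polygon points="58.1825,57.4733 61.2486,47.5802 71.1417,50.6463 68.0756,60.5394" fill="none" stroke="#000000"/>
</svg>

Each laser-on run becomes one SVG element. Flip Y back into SVG space with y_svg = 141.0989 − y_machine. Every run uses S456, so all elements get stroke `#000000` (score).

Run 1: The run returns to its start, so emit a `<polygon>` with points (Y-flipped): 138.1696,61.3870 116.7956,81.9902 87.3609,78.1252 72.0304,52.7025 82.3483,24.8658 110.5450,15.5768 135.3878,31.8302.

Run 2: The run returns to its start, so emit a `<polygon>` with points (Y-flipped): 53.7650,20.4353 129.8092,20.4353 129.8092,80.0531 53.7650,80.0531.

Run 3: The run returns to its start, so emit a `<polygon>` with points (Y-flipped): 34.2547,40.4130 85.3744,92.5531 29.4480,20.3356 43.1803,75.4387 93.1243,85.3791.

Run 4: The run returns to its start, so emit a `<polygon>` with points (Y-flipped): 58.1825,57.4733 61.2486,47.5802 71.1417,50.6463 68.0756,60.5394.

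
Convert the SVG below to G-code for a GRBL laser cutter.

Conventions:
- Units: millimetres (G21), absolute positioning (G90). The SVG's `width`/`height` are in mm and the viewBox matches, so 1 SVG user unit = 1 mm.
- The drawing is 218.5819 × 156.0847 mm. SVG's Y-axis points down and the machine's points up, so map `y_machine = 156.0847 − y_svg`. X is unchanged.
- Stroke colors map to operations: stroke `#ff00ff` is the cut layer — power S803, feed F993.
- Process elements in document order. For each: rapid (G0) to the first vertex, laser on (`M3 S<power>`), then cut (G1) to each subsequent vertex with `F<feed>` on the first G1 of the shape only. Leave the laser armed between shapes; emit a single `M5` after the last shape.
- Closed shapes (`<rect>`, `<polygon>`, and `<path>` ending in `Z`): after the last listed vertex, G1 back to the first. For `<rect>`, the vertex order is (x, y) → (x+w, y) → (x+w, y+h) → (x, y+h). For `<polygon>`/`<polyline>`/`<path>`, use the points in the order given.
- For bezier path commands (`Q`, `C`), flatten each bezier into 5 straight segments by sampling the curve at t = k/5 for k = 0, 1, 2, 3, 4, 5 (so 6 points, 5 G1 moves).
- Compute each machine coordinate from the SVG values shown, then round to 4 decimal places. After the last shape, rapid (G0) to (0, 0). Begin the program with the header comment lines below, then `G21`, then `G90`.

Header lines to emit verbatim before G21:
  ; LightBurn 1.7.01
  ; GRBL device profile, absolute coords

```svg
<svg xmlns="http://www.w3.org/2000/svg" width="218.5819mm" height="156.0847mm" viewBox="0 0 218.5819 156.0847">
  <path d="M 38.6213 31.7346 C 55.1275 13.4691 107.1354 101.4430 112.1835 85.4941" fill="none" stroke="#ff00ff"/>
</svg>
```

1 u = 1 mm; y_m = 156.0847 − y.

[1] `<path>` cubic bezier, #ff00ff→cut S803 F993: (38.6213,124.3501) → (52.1255,124.2420) → (70.1920,108.7242) → (88.8626,87.8845) → (104.1792,71.8107) → (112.1835,70.5906)

; LightBurn 1.7.01
; GRBL device profile, absolute coords
G21
G90
G0 X38.6213 Y124.3501
M3 S803
G1 X52.1255 Y124.2420 F993
G1 X70.1920 Y108.7242
G1 X88.8626 Y87.8845
G1 X104.1792 Y71.8107
G1 X112.1835 Y70.5906
M5
G0 X0.0000 Y0.0000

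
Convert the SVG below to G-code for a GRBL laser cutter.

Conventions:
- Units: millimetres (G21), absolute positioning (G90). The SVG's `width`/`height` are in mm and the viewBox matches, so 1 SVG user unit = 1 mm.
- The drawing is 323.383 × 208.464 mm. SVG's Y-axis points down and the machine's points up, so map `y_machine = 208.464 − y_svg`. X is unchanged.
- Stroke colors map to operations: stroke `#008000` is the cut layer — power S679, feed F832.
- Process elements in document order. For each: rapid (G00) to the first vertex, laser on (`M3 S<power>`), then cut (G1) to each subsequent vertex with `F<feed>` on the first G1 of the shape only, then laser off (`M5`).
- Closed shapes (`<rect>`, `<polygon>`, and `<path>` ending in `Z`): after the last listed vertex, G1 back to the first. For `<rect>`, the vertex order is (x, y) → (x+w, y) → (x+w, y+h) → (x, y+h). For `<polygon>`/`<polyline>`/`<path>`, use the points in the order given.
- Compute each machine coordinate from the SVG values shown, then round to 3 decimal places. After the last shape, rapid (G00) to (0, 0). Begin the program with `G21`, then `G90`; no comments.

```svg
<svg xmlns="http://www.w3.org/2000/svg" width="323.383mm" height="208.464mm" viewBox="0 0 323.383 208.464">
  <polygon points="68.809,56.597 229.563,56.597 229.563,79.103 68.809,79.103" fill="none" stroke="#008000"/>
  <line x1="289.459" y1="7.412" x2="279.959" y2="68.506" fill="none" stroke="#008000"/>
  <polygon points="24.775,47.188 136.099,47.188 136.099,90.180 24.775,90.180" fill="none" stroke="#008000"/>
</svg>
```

Since the viewBox matches the mm dimensions, user units are millimetres directly. The only transform is the Y-flip y_m = 208.464 − y_svg.

Shape 1 is a rectangle drawn with `<polygon>`. Its stroke #008000 means cut at S679, F832. After flipping Y the toolpath is (68.809,151.867) → (229.563,151.867) → (229.563,129.361) → (68.809,129.361) → (68.809,151.867), returning to the start.

Shape 2 is a line segment drawn with `<line>`. Its stroke #008000 means cut at S679, F832. After flipping Y the toolpath is (289.459,201.052) → (279.959,139.958).

Shape 3 is a rectangle drawn with `<polygon>`. Its stroke #008000 means cut at S679, F832. After flipping Y the toolpath is (24.775,161.276) → (136.099,161.276) → (136.099,118.284) → (24.775,118.284) → (24.775,161.276), returning to the start.

G21
G90
G00 X68.809 Y151.867
M3 S679
G1 X229.563 Y151.867 F832
G1 X229.563 Y129.361
G1 X68.809 Y129.361
G1 X68.809 Y151.867
M5
G00 X289.459 Y201.052
M3 S679
G1 X279.959 Y139.958 F832
M5
G00 X24.775 Y161.276
M3 S679
G1 X136.099 Y161.276 F832
G1 X136.099 Y118.284
G1 X24.775 Y118.284
G1 X24.775 Y161.276
M5
G00 X0.000 Y0.000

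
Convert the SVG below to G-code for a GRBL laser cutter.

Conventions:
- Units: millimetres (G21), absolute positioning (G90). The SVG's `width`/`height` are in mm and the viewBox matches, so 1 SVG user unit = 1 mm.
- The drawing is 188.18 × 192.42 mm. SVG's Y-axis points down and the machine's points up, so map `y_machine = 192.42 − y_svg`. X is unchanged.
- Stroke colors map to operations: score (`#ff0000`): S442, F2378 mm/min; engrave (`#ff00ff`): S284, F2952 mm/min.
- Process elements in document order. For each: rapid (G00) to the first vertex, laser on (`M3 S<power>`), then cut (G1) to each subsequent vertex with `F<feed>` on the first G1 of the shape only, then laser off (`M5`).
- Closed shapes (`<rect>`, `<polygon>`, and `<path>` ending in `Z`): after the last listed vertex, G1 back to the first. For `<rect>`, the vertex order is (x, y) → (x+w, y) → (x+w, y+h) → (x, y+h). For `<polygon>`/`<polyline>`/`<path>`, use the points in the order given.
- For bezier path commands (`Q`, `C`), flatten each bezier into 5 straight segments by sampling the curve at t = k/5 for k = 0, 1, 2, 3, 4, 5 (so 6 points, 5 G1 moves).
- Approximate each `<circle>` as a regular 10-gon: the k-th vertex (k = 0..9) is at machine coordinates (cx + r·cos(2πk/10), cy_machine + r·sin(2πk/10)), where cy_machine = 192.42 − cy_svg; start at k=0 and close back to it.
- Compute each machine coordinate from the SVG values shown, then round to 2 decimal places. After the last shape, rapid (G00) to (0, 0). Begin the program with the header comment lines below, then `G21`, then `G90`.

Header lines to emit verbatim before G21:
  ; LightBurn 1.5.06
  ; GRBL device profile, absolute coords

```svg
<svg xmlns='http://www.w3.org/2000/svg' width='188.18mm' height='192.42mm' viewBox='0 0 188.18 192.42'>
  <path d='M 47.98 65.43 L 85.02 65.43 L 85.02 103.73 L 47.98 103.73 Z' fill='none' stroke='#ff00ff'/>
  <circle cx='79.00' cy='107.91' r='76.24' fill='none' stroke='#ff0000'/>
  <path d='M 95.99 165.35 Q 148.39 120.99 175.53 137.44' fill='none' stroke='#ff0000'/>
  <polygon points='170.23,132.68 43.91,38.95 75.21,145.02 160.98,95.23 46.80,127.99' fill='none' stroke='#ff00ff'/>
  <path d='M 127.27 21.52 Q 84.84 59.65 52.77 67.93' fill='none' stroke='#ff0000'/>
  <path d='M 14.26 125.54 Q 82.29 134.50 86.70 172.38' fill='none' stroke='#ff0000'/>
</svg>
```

; LightBurn 1.5.06
; GRBL device profile, absolute coords
G21
G90
G00 X47.98 Y126.99
M3 S284
G1 X85.02 Y126.99 F2952
G1 X85.02 Y88.69
G1 X47.98 Y88.69
G1 X47.98 Y126.99
M5
G00 X155.24 Y84.51
M3 S442
G1 X140.68 Y129.32 F2378
G1 X102.56 Y157.02
G1 X55.44 Y157.02
G1 X17.32 Y129.32
G1 X2.76 Y84.51
G1 X17.32 Y39.70
G1 X55.44 Y12.00
G1 X102.56 Y12.00
G1 X140.68 Y39.70
G1 X155.24 Y84.51
M5
G00 X95.99 Y27.07
M3 S442
G1 X115.94 Y42.38 F2378
G1 X133.87 Y52.83
G1 X149.78 Y58.41
G1 X163.66 Y59.13
G1 X175.53 Y54.98
M5
G00 X170.23 Y59.74
M3 S284
G1 X43.91 Y153.47 F2952
G1 X75.21 Y47.40
G1 X160.98 Y97.19
G1 X46.80 Y64.43
G1 X170.23 Y59.74
M5
G00 X127.27 Y170.90
M3 S442
G1 X110.71 Y156.84 F2378
G1 X94.98 Y145.17
G1 X80.08 Y135.89
G1 X66.01 Y129.00
G1 X52.77 Y124.49
M5
G00 X14.26 Y66.88
M3 S442
G1 X38.93 Y62.14 F2378
G1 X58.50 Y55.08
G1 X72.99 Y45.72
G1 X82.39 Y34.04
G1 X86.70 Y20.04
M5
G00 X0.00 Y0.00

Since the viewBox matches the mm dimensions, user units are millimetres directly. The only transform is the Y-flip y_m = 192.42 − y_svg.

Shape 1 is a rectangle drawn with `<path>`. Its stroke #ff00ff means engrave at S284, F2952. After flipping Y the toolpath is (47.98,126.99) → (85.02,126.99) → (85.02,88.69) → (47.98,88.69) → (47.98,126.99), returning to the start.

Shape 2 is a circle drawn with `<circle>`. Its stroke #ff0000 means score at S442, F2378. After flipping Y the toolpath is (155.24,84.51) → (140.68,129.32) → (102.56,157.02) → (55.44,157.02) → (17.32,129.32) → (2.76,84.51) → (17.32,39.70) → (55.44,12.00) → (102.56,12.00) → (140.68,39.70) → (155.24,84.51), returning to the start.

Shape 3 is a quadratic bezier drawn with `<path>`. Its stroke #ff0000 means score at S442, F2378. After flipping Y the toolpath is (95.99,27.07) → (115.94,42.38) → (133.87,52.83) → (149.78,58.41) → (163.66,59.13) → (175.53,54.98).

Shape 4 is a closed polygon drawn with `<polygon>`. Its stroke #ff00ff means engrave at S284, F2952. After flipping Y the toolpath is (170.23,59.74) → (43.91,153.47) → (75.21,47.40) → (160.98,97.19) → (46.80,64.43) → (170.23,59.74), returning to the start.

Shape 5 is a quadratic bezier drawn with `<path>`. Its stroke #ff0000 means score at S442, F2378. After flipping Y the toolpath is (127.27,170.90) → (110.71,156.84) → (94.98,145.17) → (80.08,135.89) → (66.01,129.00) → (52.77,124.49).

Shape 6 is a quadratic bezier drawn with `<path>`. Its stroke #ff0000 means score at S442, F2378. After flipping Y the toolpath is (14.26,66.88) → (38.93,62.14) → (58.50,55.08) → (72.99,45.72) → (82.39,34.04) → (86.70,20.04).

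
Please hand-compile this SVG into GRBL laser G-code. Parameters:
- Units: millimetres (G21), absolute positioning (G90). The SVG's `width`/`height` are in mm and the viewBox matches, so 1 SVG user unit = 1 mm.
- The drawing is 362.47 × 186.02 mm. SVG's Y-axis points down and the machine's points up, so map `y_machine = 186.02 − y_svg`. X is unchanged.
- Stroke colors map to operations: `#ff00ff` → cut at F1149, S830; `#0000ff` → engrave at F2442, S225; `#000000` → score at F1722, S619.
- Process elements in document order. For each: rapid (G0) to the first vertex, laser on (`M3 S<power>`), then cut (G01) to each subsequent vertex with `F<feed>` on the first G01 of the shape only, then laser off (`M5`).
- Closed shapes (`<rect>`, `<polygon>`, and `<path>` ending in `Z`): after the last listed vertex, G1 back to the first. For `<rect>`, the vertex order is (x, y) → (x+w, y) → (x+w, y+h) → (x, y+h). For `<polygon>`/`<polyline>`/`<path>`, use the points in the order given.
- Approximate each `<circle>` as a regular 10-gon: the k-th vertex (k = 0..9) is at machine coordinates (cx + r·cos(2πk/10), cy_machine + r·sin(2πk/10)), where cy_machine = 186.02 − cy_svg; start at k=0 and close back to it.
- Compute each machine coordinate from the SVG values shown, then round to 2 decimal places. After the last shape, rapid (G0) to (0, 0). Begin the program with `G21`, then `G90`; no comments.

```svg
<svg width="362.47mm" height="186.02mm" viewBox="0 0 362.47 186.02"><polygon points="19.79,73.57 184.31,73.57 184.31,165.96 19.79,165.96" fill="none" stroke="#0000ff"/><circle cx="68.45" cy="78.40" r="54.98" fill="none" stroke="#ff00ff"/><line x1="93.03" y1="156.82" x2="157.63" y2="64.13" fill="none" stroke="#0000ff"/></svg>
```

Since the viewBox matches the mm dimensions, user units are millimetres directly. The only transform is the Y-flip y_m = 186.02 − y_svg.

Shape 1 is a rectangle drawn with `<polygon>`. Its stroke #0000ff means engrave at S225, F2442. After flipping Y the toolpath is (19.79,112.45) → (184.31,112.45) → (184.31,20.06) → (19.79,20.06) → (19.79,112.45), returning to the start.

Shape 2 is a circle drawn with `<circle>`. Its stroke #ff00ff means cut at S830, F1149. After flipping Y the toolpath is (123.43,107.62) → (112.93,139.94) → (85.44,159.91) → (51.46,159.91) → (23.97,139.94) → (13.47,107.62) → (23.97,75.30) → (51.46,55.33) → (85.44,55.33) → (112.93,75.30) → (123.43,107.62), returning to the start.

Shape 3 is a line segment drawn with `<line>`. Its stroke #0000ff means engrave at S225, F2442. After flipping Y the toolpath is (93.03,29.20) → (157.63,121.89).

G21
G90
G0 X19.79 Y112.45
M3 S225
G01 X184.31 Y112.45 F2442
G01 X184.31 Y20.06
G01 X19.79 Y20.06
G01 X19.79 Y112.45
M5
G0 X123.43 Y107.62
M3 S830
G01 X112.93 Y139.94 F1149
G01 X85.44 Y159.91
G01 X51.46 Y159.91
G01 X23.97 Y139.94
G01 X13.47 Y107.62
G01 X23.97 Y75.30
G01 X51.46 Y55.33
G01 X85.44 Y55.33
G01 X112.93 Y75.30
G01 X123.43 Y107.62
M5
G0 X93.03 Y29.20
M3 S225
G01 X157.63 Y121.89 F2442
M5
G0 X0.00 Y0.00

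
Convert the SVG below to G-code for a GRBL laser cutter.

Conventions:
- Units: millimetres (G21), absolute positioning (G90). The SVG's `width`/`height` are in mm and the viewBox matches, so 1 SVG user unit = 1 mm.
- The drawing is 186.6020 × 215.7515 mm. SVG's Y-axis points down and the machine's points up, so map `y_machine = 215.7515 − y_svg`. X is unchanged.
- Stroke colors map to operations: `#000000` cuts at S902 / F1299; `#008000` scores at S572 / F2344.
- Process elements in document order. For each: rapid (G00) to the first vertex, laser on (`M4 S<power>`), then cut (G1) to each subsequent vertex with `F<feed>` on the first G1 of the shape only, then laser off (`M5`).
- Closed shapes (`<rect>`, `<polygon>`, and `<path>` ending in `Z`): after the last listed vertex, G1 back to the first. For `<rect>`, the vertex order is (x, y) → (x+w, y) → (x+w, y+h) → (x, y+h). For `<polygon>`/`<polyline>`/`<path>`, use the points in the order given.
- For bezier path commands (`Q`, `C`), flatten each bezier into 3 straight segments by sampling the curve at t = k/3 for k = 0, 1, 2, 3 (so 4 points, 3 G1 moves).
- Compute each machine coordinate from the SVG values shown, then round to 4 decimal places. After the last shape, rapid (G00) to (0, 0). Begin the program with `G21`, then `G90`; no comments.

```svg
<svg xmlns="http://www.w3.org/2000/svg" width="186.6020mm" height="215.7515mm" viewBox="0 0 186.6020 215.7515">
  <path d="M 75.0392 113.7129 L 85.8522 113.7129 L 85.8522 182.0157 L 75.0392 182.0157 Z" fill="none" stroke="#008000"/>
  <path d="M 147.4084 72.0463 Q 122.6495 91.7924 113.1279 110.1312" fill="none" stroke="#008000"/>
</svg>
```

Since the viewBox matches the mm dimensions, user units are millimetres directly. The only transform is the Y-flip y_m = 215.7515 − y_svg.

Shape 1 is a rectangle drawn with `<path>`. Its stroke #008000 means score at S572, F2344. After flipping Y the toolpath is (75.0392,102.0386) → (85.8522,102.0386) → (85.8522,33.7358) → (75.0392,33.7358) → (75.0392,102.0386), returning to the start.

Shape 2 is a quadratic bezier drawn with `<path>`. Its stroke #008000 means score at S572, F2344. After flipping Y the toolpath is (147.4084,143.7052) → (132.5955,130.6975) → (121.1687,118.0025) → (113.1279,105.6203).

G21
G90
G00 X75.0392 Y102.0386
M4 S572
G1 X85.8522 Y102.0386 F2344
G1 X85.8522 Y33.7358
G1 X75.0392 Y33.7358
G1 X75.0392 Y102.0386
M5
G00 X147.4084 Y143.7052
M4 S572
G1 X132.5955 Y130.6975 F2344
G1 X121.1687 Y118.0025
G1 X113.1279 Y105.6203
M5
G00 X0.0000 Y0.0000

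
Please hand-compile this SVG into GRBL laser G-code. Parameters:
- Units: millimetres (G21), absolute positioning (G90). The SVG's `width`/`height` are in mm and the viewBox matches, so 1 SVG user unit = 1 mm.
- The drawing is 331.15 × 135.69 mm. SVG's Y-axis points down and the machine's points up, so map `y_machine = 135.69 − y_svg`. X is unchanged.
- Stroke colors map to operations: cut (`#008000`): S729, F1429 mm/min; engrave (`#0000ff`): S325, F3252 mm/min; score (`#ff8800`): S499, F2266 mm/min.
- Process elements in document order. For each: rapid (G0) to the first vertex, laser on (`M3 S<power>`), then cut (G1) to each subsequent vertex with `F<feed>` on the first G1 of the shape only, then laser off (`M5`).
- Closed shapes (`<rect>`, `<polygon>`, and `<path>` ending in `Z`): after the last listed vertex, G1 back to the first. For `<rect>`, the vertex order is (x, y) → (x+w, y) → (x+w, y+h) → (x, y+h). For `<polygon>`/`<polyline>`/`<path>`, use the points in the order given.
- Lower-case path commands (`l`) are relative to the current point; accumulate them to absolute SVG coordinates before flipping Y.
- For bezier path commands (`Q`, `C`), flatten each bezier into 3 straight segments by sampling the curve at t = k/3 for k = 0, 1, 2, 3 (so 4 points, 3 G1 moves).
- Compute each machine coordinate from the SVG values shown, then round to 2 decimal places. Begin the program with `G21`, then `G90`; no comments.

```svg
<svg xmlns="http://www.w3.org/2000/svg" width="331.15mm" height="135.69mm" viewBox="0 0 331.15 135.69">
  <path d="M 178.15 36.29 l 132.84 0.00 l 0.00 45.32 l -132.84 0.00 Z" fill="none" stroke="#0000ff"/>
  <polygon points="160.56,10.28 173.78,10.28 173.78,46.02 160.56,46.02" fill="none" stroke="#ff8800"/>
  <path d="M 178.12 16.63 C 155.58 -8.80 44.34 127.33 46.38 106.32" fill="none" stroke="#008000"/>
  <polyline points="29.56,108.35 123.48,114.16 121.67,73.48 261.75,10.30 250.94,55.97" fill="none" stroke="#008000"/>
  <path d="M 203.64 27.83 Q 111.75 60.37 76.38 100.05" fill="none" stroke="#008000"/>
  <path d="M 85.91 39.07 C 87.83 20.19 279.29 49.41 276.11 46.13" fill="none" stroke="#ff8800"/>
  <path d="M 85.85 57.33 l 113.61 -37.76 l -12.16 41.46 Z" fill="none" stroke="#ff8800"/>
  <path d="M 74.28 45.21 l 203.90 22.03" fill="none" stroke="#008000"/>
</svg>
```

1 u = 1 mm; y_m = 135.69 − y.

[1] `<path>` rectangle, #0000ff→engrave S325 F3252: (178.15,99.40) → (310.99,99.40) → (310.99,54.08) → (178.15,54.08) → (178.15,99.40) (closed)

[2] `<polygon>` rectangle, #ff8800→score S499 F2266: (160.56,125.41) → (173.78,125.41) → (173.78,89.67) → (160.56,89.67) → (160.56,125.41) (closed)

[3] `<path>` cubic bezier, #008000→cut S729 F1429: (178.12,119.06) → (133.49,102.44) → (74.62,48.94) → (46.38,29.37)

[4] `<polyline>` open polyline, #008000→cut S729 F1429: (29.56,27.34) → (123.48,21.53) → (121.67,62.21) → (261.75,125.39) → (250.94,79.72)

[5] `<path>` quadratic bezier, #008000→cut S729 F1429: (203.64,107.86) → (148.66,85.37) → (106.24,61.30) → (76.38,35.64)

[6] `<path>` cubic bezier, #ff8800→score S499 F2266: (85.91,96.62) → (136.78,102.45) → (228.64,94.13) → (276.11,89.56)

[7] `<path>` closed polygon, #ff8800→score S499 F2266: (85.85,78.36) → (199.46,116.12) → (187.30,74.66) → (85.85,78.36) (closed)

[8] `<path>` line segment, #008000→cut S729 F1429: (74.28,90.48) → (278.18,68.45)

G21
G90
G0 X178.15 Y99.40
M3 S325
G1 X310.99 Y99.40 F3252
G1 X310.99 Y54.08
G1 X178.15 Y54.08
G1 X178.15 Y99.40
M5
G0 X160.56 Y125.41
M3 S499
G1 X173.78 Y125.41 F2266
G1 X173.78 Y89.67
G1 X160.56 Y89.67
G1 X160.56 Y125.41
M5
G0 X178.12 Y119.06
M3 S729
G1 X133.49 Y102.44 F1429
G1 X74.62 Y48.94
G1 X46.38 Y29.37
M5
G0 X29.56 Y27.34
M3 S729
G1 X123.48 Y21.53 F1429
G1 X121.67 Y62.21
G1 X261.75 Y125.39
G1 X250.94 Y79.72
M5
G0 X203.64 Y107.86
M3 S729
G1 X148.66 Y85.37 F1429
G1 X106.24 Y61.30
G1 X76.38 Y35.64
M5
G0 X85.91 Y96.62
M3 S499
G1 X136.78 Y102.45 F2266
G1 X228.64 Y94.13
G1 X276.11 Y89.56
M5
G0 X85.85 Y78.36
M3 S499
G1 X199.46 Y116.12 F2266
G1 X187.30 Y74.66
G1 X85.85 Y78.36
M5
G0 X74.28 Y90.48
M3 S729
G1 X278.18 Y68.45 F1429
M5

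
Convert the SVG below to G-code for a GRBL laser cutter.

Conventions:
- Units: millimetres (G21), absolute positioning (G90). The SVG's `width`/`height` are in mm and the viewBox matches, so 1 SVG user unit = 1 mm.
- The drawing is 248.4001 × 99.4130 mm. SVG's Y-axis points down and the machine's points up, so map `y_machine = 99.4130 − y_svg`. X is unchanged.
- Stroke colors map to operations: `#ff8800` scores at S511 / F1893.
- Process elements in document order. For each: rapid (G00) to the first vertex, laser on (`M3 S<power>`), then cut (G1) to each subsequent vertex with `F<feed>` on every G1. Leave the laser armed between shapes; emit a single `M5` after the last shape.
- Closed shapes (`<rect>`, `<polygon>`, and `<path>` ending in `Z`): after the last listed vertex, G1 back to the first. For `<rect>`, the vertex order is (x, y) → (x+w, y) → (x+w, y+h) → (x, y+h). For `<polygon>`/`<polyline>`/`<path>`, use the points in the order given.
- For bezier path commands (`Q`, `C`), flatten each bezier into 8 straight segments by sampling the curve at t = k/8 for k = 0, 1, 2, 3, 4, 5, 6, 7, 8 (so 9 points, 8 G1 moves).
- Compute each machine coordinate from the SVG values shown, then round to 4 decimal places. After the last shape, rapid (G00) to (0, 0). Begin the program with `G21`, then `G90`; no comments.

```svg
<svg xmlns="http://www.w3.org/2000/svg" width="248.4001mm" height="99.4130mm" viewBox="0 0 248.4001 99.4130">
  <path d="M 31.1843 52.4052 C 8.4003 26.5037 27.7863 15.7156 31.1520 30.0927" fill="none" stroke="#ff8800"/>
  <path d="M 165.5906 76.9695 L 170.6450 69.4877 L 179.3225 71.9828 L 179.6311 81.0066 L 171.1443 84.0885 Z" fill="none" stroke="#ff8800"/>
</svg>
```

G21
G90
G00 X31.1843 Y47.0078
M3 S511
G1 X24.5034 Y55.9928 F1893
G1 X21.0940 Y63.4431 F1893
G1 X20.2741 Y69.2409 F1893
G1 X21.3620 Y73.2685 F1893
G1 X23.6757 Y75.4080 F1893
G1 X26.5331 Y75.5417 F1893
G1 X29.2526 Y73.5517 F1893
G1 X31.1520 Y69.3203 F1893
G00 X165.5906 Y22.4435
M3 S511
G1 X170.6450 Y29.9253 F1893
G1 X179.3225 Y27.4302 F1893
G1 X179.6311 Y18.4064 F1893
G1 X171.1443 Y15.3245 F1893
G1 X165.5906 Y22.4435 F1893
M5
G00 X0.0000 Y0.0000

viewBox `0 0 248.4001 99.4130` with mm width/height → 1 unit = 1 mm. Flip: y_m = 99.4130 − y_svg.

**Shape 1** — `<path>` cubic bezier, stroke `#ff8800` → score (S511, F1893). Control points (SVG): P0=(31.1843,52.4052), P1=(8.4003,26.5037), P2=(27.7863,15.7156), P3=(31.1520,30.0927); sampled at t=k/8. Machine vertices: (31.1843,47.0078) → (24.5034,55.9928) → (21.0940,63.4431) → (20.2741,69.2409) → (21.3620,73.2685) → (23.6757,75.4080) → (26.5331,75.5417) → (29.2526,73.5517) → (31.1520,69.3203). Open path.

**Shape 2** — `<path>` regular polygon, stroke `#ff8800` → score (S511, F1893). Machine vertices: (165.5906,22.4435) → (170.6450,29.9253) → (179.3225,27.4302) → (179.6311,18.4064) → (171.1443,15.3245) → (165.5906,22.4435). Closed: final G1 returns to the first vertex.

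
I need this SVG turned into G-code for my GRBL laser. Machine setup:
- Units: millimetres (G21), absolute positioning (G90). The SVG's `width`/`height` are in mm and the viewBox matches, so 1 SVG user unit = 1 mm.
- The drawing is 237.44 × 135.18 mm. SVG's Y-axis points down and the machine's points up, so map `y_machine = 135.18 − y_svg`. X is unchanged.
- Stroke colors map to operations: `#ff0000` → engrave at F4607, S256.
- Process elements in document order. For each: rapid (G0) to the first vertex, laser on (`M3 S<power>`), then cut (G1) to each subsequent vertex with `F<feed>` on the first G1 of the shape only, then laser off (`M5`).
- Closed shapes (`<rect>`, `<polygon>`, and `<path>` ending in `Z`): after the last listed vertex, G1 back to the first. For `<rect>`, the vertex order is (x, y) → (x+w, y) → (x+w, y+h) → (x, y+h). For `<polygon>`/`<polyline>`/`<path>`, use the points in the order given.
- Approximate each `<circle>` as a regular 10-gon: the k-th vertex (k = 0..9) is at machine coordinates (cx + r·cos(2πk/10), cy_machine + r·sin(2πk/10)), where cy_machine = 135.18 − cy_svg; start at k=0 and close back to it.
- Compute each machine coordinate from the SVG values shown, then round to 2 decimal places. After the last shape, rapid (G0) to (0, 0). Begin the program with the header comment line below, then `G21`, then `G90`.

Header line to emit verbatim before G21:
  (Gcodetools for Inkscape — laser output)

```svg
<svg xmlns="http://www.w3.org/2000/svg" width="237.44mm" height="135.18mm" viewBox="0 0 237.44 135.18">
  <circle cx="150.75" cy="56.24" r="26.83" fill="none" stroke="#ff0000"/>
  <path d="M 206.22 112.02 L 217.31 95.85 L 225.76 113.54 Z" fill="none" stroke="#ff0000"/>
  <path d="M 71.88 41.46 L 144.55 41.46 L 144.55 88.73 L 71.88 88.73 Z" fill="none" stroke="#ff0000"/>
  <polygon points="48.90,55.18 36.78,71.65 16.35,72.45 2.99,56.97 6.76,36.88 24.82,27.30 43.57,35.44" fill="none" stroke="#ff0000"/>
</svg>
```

1 u = 1 mm; y_m = 135.18 − y.

[1] `<circle>` circle, #ff0000→engrave S256 F4607: (177.58,78.94) → (172.46,94.71) → (159.04,104.46) → (142.46,104.46) → (129.04,94.71) → (123.92,78.94) → (129.04,63.17) → (142.46,53.42) → (159.04,53.42) → (172.46,63.17) → (177.58,78.94) (closed)

[2] `<path>` regular polygon, #ff0000→engrave S256 F4607: (206.22,23.16) → (217.31,39.33) → (225.76,21.64) → (206.22,23.16) (closed)

[3] `<path>` rectangle, #ff0000→engrave S256 F4607: (71.88,93.72) → (144.55,93.72) → (144.55,46.45) → (71.88,46.45) → (71.88,93.72) (closed)

[4] `<polygon>` regular polygon, #ff0000→engrave S256 F4607: (48.90,80.00) → (36.78,63.53) → (16.35,62.73) → (2.99,78.21) → (6.76,98.30) → (24.82,107.88) → (43.57,99.74) → (48.90,80.00) (closed)

(Gcodetools for Inkscape — laser output)
G21
G90
G0 X177.58 Y78.94
M3 S256
G1 X172.46 Y94.71 F4607
G1 X159.04 Y104.46
G1 X142.46 Y104.46
G1 X129.04 Y94.71
G1 X123.92 Y78.94
G1 X129.04 Y63.17
G1 X142.46 Y53.42
G1 X159.04 Y53.42
G1 X172.46 Y63.17
G1 X177.58 Y78.94
M5
G0 X206.22 Y23.16
M3 S256
G1 X217.31 Y39.33 F4607
G1 X225.76 Y21.64
G1 X206.22 Y23.16
M5
G0 X71.88 Y93.72
M3 S256
G1 X144.55 Y93.72 F4607
G1 X144.55 Y46.45
G1 X71.88 Y46.45
G1 X71.88 Y93.72
M5
G0 X48.90 Y80.00
M3 S256
G1 X36.78 Y63.53 F4607
G1 X16.35 Y62.73
G1 X2.99 Y78.21
G1 X6.76 Y98.30
G1 X24.82 Y107.88
G1 X43.57 Y99.74
G1 X48.90 Y80.00
M5
G0 X0.00 Y0.00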